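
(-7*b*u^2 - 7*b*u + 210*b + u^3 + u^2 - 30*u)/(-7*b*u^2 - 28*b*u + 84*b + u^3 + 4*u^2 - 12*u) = (u - 5)/(u - 2)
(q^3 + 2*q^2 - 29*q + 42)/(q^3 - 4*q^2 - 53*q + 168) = (q - 2)/(q - 8)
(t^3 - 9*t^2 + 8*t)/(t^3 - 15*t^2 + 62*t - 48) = t/(t - 6)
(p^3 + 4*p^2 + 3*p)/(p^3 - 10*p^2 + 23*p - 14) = p*(p^2 + 4*p + 3)/(p^3 - 10*p^2 + 23*p - 14)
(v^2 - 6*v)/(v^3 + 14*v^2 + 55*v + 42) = v*(v - 6)/(v^3 + 14*v^2 + 55*v + 42)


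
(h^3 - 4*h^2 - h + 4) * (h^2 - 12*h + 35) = h^5 - 16*h^4 + 82*h^3 - 124*h^2 - 83*h + 140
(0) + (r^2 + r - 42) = r^2 + r - 42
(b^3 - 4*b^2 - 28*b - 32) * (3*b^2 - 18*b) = 3*b^5 - 30*b^4 - 12*b^3 + 408*b^2 + 576*b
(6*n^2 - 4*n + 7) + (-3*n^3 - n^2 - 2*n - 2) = -3*n^3 + 5*n^2 - 6*n + 5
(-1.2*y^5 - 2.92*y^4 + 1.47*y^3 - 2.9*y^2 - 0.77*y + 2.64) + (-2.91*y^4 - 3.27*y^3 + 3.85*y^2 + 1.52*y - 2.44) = -1.2*y^5 - 5.83*y^4 - 1.8*y^3 + 0.95*y^2 + 0.75*y + 0.2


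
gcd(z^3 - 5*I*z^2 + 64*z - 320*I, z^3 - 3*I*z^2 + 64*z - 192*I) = z^2 + 64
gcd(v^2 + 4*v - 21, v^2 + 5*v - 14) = v + 7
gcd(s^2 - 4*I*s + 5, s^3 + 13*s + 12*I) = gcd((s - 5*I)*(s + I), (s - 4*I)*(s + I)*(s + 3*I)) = s + I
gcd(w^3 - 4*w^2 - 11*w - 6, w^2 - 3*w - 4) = w + 1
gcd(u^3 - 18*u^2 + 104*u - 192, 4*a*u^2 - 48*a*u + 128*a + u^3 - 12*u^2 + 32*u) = u^2 - 12*u + 32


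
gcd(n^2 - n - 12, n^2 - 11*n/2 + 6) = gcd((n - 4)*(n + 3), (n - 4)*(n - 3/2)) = n - 4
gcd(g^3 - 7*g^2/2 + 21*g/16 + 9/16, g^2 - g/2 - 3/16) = g^2 - g/2 - 3/16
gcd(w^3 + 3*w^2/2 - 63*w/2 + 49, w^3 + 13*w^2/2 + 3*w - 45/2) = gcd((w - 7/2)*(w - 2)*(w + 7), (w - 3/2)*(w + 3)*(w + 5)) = 1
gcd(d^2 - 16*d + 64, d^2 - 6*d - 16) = d - 8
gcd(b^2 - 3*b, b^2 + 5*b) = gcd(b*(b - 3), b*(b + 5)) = b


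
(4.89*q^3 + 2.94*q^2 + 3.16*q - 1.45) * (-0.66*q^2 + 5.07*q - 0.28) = -3.2274*q^5 + 22.8519*q^4 + 11.451*q^3 + 16.155*q^2 - 8.2363*q + 0.406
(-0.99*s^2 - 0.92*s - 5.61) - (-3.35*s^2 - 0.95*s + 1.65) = 2.36*s^2 + 0.0299999999999999*s - 7.26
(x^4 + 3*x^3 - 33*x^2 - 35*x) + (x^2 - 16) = x^4 + 3*x^3 - 32*x^2 - 35*x - 16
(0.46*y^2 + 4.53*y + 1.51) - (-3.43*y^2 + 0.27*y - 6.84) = 3.89*y^2 + 4.26*y + 8.35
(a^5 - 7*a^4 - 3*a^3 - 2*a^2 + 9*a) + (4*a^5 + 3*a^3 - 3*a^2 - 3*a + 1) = 5*a^5 - 7*a^4 - 5*a^2 + 6*a + 1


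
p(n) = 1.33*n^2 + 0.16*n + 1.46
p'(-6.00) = -15.80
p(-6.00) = 48.38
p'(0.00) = 0.16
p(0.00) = 1.46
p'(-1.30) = -3.30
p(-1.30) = 3.50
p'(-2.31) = -5.98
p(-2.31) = 8.19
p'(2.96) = 8.03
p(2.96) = 13.59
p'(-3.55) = -9.28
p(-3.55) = 17.65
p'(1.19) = 3.33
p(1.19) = 3.53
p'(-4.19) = -10.99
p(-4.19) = 24.14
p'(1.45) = 4.02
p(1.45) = 4.49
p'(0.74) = 2.13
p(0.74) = 2.31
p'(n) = 2.66*n + 0.16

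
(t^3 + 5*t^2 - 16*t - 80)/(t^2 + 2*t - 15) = (t^2 - 16)/(t - 3)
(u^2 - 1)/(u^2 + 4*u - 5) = (u + 1)/(u + 5)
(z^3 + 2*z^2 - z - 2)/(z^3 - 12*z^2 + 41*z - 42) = (z^3 + 2*z^2 - z - 2)/(z^3 - 12*z^2 + 41*z - 42)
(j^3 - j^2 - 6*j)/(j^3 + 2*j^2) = (j - 3)/j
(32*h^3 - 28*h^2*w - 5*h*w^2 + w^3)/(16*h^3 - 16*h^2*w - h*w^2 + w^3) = (-8*h + w)/(-4*h + w)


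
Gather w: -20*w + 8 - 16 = -20*w - 8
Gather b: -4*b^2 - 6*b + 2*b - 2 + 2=-4*b^2 - 4*b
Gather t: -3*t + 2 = 2 - 3*t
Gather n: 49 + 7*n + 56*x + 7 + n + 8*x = 8*n + 64*x + 56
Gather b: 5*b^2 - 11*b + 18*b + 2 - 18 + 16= 5*b^2 + 7*b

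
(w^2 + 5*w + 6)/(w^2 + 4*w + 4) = (w + 3)/(w + 2)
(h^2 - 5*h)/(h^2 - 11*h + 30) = h/(h - 6)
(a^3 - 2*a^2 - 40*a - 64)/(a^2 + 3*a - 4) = (a^2 - 6*a - 16)/(a - 1)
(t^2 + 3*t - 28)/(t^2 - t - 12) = (t + 7)/(t + 3)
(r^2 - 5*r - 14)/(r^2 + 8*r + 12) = (r - 7)/(r + 6)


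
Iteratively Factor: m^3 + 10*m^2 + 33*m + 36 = (m + 3)*(m^2 + 7*m + 12) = (m + 3)*(m + 4)*(m + 3)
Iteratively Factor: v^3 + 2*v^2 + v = (v + 1)*(v^2 + v) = (v + 1)^2*(v)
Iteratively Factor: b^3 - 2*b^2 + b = (b - 1)*(b^2 - b) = (b - 1)^2*(b)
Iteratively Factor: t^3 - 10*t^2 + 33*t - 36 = (t - 3)*(t^2 - 7*t + 12) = (t - 4)*(t - 3)*(t - 3)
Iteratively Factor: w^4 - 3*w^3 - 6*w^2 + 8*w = (w - 4)*(w^3 + w^2 - 2*w) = w*(w - 4)*(w^2 + w - 2) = w*(w - 4)*(w + 2)*(w - 1)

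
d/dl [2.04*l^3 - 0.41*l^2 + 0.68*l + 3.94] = 6.12*l^2 - 0.82*l + 0.68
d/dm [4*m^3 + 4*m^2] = 4*m*(3*m + 2)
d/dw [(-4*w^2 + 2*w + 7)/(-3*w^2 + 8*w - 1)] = 2*(-13*w^2 + 25*w - 29)/(9*w^4 - 48*w^3 + 70*w^2 - 16*w + 1)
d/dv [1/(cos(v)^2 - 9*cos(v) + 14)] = (2*cos(v) - 9)*sin(v)/(cos(v)^2 - 9*cos(v) + 14)^2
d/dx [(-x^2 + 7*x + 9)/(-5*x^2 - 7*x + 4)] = (42*x^2 + 82*x + 91)/(25*x^4 + 70*x^3 + 9*x^2 - 56*x + 16)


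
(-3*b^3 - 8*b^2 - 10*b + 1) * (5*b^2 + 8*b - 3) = -15*b^5 - 64*b^4 - 105*b^3 - 51*b^2 + 38*b - 3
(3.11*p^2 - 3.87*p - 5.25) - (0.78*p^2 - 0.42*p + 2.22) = 2.33*p^2 - 3.45*p - 7.47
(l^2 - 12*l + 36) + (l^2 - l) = 2*l^2 - 13*l + 36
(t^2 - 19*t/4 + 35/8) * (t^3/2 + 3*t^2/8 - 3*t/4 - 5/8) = t^5/2 - 2*t^4 - 11*t^3/32 + 293*t^2/64 - 5*t/16 - 175/64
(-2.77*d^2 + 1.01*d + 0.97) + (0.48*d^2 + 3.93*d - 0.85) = -2.29*d^2 + 4.94*d + 0.12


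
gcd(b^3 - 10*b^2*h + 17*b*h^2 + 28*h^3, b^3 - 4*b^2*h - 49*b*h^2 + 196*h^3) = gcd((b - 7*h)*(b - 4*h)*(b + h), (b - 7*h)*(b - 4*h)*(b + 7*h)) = b^2 - 11*b*h + 28*h^2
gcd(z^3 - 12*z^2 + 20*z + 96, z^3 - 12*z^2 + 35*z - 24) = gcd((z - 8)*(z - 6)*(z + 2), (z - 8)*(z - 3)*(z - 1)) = z - 8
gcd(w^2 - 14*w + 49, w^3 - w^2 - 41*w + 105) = 1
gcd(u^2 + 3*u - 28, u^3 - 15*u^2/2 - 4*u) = 1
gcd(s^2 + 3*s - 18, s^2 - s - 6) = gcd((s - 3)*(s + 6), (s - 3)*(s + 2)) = s - 3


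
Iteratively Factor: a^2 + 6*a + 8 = (a + 4)*(a + 2)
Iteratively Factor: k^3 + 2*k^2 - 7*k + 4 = (k + 4)*(k^2 - 2*k + 1) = (k - 1)*(k + 4)*(k - 1)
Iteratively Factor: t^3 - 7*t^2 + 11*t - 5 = (t - 5)*(t^2 - 2*t + 1) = (t - 5)*(t - 1)*(t - 1)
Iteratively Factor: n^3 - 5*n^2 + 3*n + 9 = (n - 3)*(n^2 - 2*n - 3) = (n - 3)*(n + 1)*(n - 3)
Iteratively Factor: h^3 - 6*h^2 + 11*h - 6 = (h - 2)*(h^2 - 4*h + 3) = (h - 3)*(h - 2)*(h - 1)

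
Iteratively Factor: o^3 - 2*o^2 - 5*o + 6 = (o - 3)*(o^2 + o - 2) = (o - 3)*(o - 1)*(o + 2)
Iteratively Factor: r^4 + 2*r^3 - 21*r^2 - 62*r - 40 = (r + 1)*(r^3 + r^2 - 22*r - 40) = (r + 1)*(r + 4)*(r^2 - 3*r - 10) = (r - 5)*(r + 1)*(r + 4)*(r + 2)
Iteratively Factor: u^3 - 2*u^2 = (u)*(u^2 - 2*u) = u*(u - 2)*(u)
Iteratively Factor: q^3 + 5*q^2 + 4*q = (q + 1)*(q^2 + 4*q) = q*(q + 1)*(q + 4)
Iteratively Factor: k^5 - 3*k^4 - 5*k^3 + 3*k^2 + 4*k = (k)*(k^4 - 3*k^3 - 5*k^2 + 3*k + 4) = k*(k + 1)*(k^3 - 4*k^2 - k + 4) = k*(k - 1)*(k + 1)*(k^2 - 3*k - 4) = k*(k - 4)*(k - 1)*(k + 1)*(k + 1)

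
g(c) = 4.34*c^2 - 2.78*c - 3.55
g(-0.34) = -2.10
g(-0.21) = -2.77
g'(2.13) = 15.71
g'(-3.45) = -32.73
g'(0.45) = 1.13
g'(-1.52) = -15.97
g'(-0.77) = -9.46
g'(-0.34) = -5.73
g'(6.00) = 49.30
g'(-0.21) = -4.60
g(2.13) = 10.22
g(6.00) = 136.01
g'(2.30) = 17.18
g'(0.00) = -2.78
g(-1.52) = 10.70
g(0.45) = -3.92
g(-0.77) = 1.16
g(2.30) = 13.01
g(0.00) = -3.55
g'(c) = 8.68*c - 2.78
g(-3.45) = 57.70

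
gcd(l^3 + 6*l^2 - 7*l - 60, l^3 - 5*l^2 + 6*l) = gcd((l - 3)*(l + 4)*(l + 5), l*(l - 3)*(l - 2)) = l - 3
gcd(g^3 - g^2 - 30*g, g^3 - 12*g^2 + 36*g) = g^2 - 6*g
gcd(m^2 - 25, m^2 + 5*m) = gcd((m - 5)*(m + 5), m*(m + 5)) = m + 5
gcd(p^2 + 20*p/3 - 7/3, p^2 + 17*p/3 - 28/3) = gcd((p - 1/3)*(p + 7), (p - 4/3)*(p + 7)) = p + 7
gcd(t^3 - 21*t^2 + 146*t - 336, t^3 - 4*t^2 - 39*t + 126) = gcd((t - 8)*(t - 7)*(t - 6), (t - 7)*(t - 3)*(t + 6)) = t - 7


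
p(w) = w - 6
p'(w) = 1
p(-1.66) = -7.66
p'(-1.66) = 1.00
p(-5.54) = -11.54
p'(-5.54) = 1.00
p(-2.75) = -8.75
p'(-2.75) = 1.00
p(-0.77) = -6.77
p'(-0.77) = 1.00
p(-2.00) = -8.00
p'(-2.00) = 1.00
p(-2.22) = -8.22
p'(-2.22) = 1.00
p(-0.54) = -6.54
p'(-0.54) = 1.00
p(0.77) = -5.23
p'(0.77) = 1.00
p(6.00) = 0.00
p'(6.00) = 1.00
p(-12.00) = -18.00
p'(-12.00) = 1.00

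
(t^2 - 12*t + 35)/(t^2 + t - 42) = (t^2 - 12*t + 35)/(t^2 + t - 42)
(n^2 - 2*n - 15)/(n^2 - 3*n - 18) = (n - 5)/(n - 6)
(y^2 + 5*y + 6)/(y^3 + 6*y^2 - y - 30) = (y + 2)/(y^2 + 3*y - 10)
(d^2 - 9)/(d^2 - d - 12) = (d - 3)/(d - 4)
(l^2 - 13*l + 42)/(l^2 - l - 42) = (l - 6)/(l + 6)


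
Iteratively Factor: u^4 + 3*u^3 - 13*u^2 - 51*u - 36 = (u + 3)*(u^3 - 13*u - 12) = (u - 4)*(u + 3)*(u^2 + 4*u + 3) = (u - 4)*(u + 1)*(u + 3)*(u + 3)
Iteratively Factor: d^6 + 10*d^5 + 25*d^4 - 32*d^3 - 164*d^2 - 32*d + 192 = (d + 4)*(d^5 + 6*d^4 + d^3 - 36*d^2 - 20*d + 48) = (d - 2)*(d + 4)*(d^4 + 8*d^3 + 17*d^2 - 2*d - 24) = (d - 2)*(d - 1)*(d + 4)*(d^3 + 9*d^2 + 26*d + 24) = (d - 2)*(d - 1)*(d + 3)*(d + 4)*(d^2 + 6*d + 8) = (d - 2)*(d - 1)*(d + 2)*(d + 3)*(d + 4)*(d + 4)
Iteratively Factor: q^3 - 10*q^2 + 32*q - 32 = (q - 2)*(q^2 - 8*q + 16) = (q - 4)*(q - 2)*(q - 4)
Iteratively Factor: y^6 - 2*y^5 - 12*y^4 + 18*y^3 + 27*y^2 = (y + 3)*(y^5 - 5*y^4 + 3*y^3 + 9*y^2) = (y - 3)*(y + 3)*(y^4 - 2*y^3 - 3*y^2) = y*(y - 3)*(y + 3)*(y^3 - 2*y^2 - 3*y) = y*(y - 3)*(y + 1)*(y + 3)*(y^2 - 3*y) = y^2*(y - 3)*(y + 1)*(y + 3)*(y - 3)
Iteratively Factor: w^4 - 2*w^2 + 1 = (w - 1)*(w^3 + w^2 - w - 1) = (w - 1)*(w + 1)*(w^2 - 1) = (w - 1)^2*(w + 1)*(w + 1)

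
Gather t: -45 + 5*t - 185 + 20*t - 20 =25*t - 250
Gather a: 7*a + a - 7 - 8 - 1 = 8*a - 16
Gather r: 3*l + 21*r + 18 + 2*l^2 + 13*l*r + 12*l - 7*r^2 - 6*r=2*l^2 + 15*l - 7*r^2 + r*(13*l + 15) + 18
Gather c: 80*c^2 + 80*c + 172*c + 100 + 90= 80*c^2 + 252*c + 190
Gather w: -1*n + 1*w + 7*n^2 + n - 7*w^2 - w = 7*n^2 - 7*w^2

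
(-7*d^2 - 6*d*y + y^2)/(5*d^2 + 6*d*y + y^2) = (-7*d + y)/(5*d + y)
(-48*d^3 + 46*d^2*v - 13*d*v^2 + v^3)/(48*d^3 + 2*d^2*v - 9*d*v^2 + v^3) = (-2*d + v)/(2*d + v)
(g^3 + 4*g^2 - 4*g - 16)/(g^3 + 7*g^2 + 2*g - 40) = (g + 2)/(g + 5)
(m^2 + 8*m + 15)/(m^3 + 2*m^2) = (m^2 + 8*m + 15)/(m^2*(m + 2))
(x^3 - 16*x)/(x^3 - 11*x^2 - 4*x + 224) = x*(x - 4)/(x^2 - 15*x + 56)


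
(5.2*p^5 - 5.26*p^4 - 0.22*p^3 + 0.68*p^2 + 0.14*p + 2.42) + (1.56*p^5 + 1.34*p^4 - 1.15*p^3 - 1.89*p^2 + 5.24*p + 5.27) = 6.76*p^5 - 3.92*p^4 - 1.37*p^3 - 1.21*p^2 + 5.38*p + 7.69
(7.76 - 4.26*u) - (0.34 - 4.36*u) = 0.100000000000001*u + 7.42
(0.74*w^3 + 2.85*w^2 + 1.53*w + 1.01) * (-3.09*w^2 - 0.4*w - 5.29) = -2.2866*w^5 - 9.1025*w^4 - 9.7823*w^3 - 18.8094*w^2 - 8.4977*w - 5.3429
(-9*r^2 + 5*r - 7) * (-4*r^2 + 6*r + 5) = 36*r^4 - 74*r^3 + 13*r^2 - 17*r - 35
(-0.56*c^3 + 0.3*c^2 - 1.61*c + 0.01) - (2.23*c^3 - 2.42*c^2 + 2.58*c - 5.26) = -2.79*c^3 + 2.72*c^2 - 4.19*c + 5.27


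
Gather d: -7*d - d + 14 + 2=16 - 8*d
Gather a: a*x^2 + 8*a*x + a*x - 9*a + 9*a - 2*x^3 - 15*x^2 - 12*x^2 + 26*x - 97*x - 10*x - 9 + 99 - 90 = a*(x^2 + 9*x) - 2*x^3 - 27*x^2 - 81*x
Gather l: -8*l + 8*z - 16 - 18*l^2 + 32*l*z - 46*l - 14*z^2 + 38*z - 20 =-18*l^2 + l*(32*z - 54) - 14*z^2 + 46*z - 36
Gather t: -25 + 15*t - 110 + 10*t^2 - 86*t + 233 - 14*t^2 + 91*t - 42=-4*t^2 + 20*t + 56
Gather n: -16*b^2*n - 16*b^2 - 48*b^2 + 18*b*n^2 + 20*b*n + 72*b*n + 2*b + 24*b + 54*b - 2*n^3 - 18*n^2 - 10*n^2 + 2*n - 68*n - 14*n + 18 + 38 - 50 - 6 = -64*b^2 + 80*b - 2*n^3 + n^2*(18*b - 28) + n*(-16*b^2 + 92*b - 80)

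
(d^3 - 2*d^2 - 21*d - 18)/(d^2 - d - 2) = (d^2 - 3*d - 18)/(d - 2)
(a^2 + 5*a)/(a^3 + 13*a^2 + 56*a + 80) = a/(a^2 + 8*a + 16)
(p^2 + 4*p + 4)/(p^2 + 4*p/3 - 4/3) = 3*(p + 2)/(3*p - 2)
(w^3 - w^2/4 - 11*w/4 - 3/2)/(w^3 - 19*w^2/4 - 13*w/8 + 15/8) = 2*(w^2 - w - 2)/(2*w^2 - 11*w + 5)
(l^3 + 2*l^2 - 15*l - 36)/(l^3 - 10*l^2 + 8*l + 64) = (l^2 + 6*l + 9)/(l^2 - 6*l - 16)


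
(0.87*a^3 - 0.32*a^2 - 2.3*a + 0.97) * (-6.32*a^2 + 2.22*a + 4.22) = -5.4984*a^5 + 3.9538*a^4 + 17.497*a^3 - 12.5868*a^2 - 7.5526*a + 4.0934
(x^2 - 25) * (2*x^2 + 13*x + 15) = 2*x^4 + 13*x^3 - 35*x^2 - 325*x - 375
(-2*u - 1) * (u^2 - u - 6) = -2*u^3 + u^2 + 13*u + 6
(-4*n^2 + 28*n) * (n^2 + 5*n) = -4*n^4 + 8*n^3 + 140*n^2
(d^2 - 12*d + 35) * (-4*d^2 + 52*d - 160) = -4*d^4 + 100*d^3 - 924*d^2 + 3740*d - 5600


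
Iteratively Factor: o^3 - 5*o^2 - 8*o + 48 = (o - 4)*(o^2 - o - 12) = (o - 4)^2*(o + 3)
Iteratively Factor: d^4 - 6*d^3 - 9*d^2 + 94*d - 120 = (d + 4)*(d^3 - 10*d^2 + 31*d - 30) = (d - 3)*(d + 4)*(d^2 - 7*d + 10) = (d - 5)*(d - 3)*(d + 4)*(d - 2)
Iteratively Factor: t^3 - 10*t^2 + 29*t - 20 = (t - 4)*(t^2 - 6*t + 5) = (t - 4)*(t - 1)*(t - 5)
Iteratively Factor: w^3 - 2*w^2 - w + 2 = (w + 1)*(w^2 - 3*w + 2) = (w - 2)*(w + 1)*(w - 1)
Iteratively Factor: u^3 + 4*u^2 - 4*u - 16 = (u + 4)*(u^2 - 4) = (u - 2)*(u + 4)*(u + 2)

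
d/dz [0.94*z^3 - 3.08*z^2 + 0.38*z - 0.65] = 2.82*z^2 - 6.16*z + 0.38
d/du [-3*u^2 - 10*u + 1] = -6*u - 10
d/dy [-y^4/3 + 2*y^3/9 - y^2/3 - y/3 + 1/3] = -4*y^3/3 + 2*y^2/3 - 2*y/3 - 1/3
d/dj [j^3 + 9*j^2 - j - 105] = 3*j^2 + 18*j - 1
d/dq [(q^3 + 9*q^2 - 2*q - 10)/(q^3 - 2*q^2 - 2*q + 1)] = 11*(-q^2 + 2*q - 2)/(q^4 - 6*q^3 + 11*q^2 - 6*q + 1)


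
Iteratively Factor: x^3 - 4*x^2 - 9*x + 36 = (x - 4)*(x^2 - 9) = (x - 4)*(x - 3)*(x + 3)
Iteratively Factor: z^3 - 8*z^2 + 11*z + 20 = (z - 4)*(z^2 - 4*z - 5) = (z - 4)*(z + 1)*(z - 5)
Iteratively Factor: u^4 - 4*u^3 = (u - 4)*(u^3) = u*(u - 4)*(u^2) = u^2*(u - 4)*(u)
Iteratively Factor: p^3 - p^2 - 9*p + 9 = (p + 3)*(p^2 - 4*p + 3) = (p - 3)*(p + 3)*(p - 1)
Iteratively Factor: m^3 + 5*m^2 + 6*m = (m + 2)*(m^2 + 3*m) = (m + 2)*(m + 3)*(m)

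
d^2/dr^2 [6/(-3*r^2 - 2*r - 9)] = 12*(9*r^2 + 6*r - 4*(3*r + 1)^2 + 27)/(3*r^2 + 2*r + 9)^3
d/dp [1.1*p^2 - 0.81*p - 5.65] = 2.2*p - 0.81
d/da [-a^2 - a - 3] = -2*a - 1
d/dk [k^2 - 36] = 2*k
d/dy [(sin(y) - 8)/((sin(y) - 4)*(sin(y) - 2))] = (16*sin(y) + cos(y)^2 - 41)*cos(y)/((sin(y) - 4)^2*(sin(y) - 2)^2)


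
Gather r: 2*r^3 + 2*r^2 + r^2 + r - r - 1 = 2*r^3 + 3*r^2 - 1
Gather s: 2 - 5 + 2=-1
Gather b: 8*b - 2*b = 6*b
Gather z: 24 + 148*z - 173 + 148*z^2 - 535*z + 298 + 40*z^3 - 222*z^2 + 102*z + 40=40*z^3 - 74*z^2 - 285*z + 189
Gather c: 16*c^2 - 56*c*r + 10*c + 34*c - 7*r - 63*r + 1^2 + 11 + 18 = 16*c^2 + c*(44 - 56*r) - 70*r + 30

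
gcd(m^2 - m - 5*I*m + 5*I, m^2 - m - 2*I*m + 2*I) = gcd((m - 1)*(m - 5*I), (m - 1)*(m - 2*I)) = m - 1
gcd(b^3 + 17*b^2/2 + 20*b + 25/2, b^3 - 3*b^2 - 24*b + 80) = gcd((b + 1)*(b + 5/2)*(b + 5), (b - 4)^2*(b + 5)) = b + 5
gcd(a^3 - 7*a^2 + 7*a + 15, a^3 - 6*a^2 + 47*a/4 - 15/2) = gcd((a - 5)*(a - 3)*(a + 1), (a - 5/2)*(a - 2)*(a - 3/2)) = 1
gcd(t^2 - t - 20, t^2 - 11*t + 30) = t - 5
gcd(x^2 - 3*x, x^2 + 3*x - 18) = x - 3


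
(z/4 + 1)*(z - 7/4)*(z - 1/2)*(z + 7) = z^4/4 + 35*z^3/16 + 33*z^2/32 - 427*z/32 + 49/8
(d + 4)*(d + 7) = d^2 + 11*d + 28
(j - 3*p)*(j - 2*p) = j^2 - 5*j*p + 6*p^2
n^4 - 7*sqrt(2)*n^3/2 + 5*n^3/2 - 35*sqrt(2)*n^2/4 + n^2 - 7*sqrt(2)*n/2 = n*(n + 1/2)*(n + 2)*(n - 7*sqrt(2)/2)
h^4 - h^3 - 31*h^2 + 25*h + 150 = (h - 5)*(h - 3)*(h + 2)*(h + 5)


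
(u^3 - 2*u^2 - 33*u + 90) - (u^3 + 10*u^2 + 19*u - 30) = -12*u^2 - 52*u + 120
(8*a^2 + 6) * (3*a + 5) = 24*a^3 + 40*a^2 + 18*a + 30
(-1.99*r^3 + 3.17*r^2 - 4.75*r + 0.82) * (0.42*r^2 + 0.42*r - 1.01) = -0.8358*r^5 + 0.4956*r^4 + 1.3463*r^3 - 4.8523*r^2 + 5.1419*r - 0.8282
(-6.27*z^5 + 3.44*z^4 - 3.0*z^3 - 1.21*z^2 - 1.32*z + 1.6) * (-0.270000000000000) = 1.6929*z^5 - 0.9288*z^4 + 0.81*z^3 + 0.3267*z^2 + 0.3564*z - 0.432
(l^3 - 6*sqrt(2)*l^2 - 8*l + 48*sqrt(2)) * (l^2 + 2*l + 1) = l^5 - 6*sqrt(2)*l^4 + 2*l^4 - 12*sqrt(2)*l^3 - 7*l^3 - 16*l^2 + 42*sqrt(2)*l^2 - 8*l + 96*sqrt(2)*l + 48*sqrt(2)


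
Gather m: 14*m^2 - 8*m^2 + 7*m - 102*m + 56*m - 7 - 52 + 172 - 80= 6*m^2 - 39*m + 33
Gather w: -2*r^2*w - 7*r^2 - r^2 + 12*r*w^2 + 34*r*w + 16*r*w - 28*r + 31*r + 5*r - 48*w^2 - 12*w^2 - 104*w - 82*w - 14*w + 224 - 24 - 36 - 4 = -8*r^2 + 8*r + w^2*(12*r - 60) + w*(-2*r^2 + 50*r - 200) + 160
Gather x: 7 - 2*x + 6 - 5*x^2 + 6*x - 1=-5*x^2 + 4*x + 12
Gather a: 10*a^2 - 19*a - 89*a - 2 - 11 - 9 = 10*a^2 - 108*a - 22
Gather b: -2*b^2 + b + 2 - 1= -2*b^2 + b + 1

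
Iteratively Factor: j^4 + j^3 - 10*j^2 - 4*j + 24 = (j + 2)*(j^3 - j^2 - 8*j + 12) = (j - 2)*(j + 2)*(j^2 + j - 6) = (j - 2)^2*(j + 2)*(j + 3)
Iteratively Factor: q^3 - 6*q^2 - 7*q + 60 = (q + 3)*(q^2 - 9*q + 20) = (q - 5)*(q + 3)*(q - 4)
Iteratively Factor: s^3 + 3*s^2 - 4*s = (s + 4)*(s^2 - s) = s*(s + 4)*(s - 1)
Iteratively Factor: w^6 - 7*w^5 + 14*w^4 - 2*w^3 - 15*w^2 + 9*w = (w + 1)*(w^5 - 8*w^4 + 22*w^3 - 24*w^2 + 9*w) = (w - 1)*(w + 1)*(w^4 - 7*w^3 + 15*w^2 - 9*w) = (w - 3)*(w - 1)*(w + 1)*(w^3 - 4*w^2 + 3*w) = w*(w - 3)*(w - 1)*(w + 1)*(w^2 - 4*w + 3) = w*(w - 3)*(w - 1)^2*(w + 1)*(w - 3)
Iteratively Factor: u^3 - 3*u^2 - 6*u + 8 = (u - 4)*(u^2 + u - 2) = (u - 4)*(u + 2)*(u - 1)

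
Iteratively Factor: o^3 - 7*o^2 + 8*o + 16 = (o + 1)*(o^2 - 8*o + 16) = (o - 4)*(o + 1)*(o - 4)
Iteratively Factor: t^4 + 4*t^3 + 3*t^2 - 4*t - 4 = (t + 1)*(t^3 + 3*t^2 - 4) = (t + 1)*(t + 2)*(t^2 + t - 2) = (t + 1)*(t + 2)^2*(t - 1)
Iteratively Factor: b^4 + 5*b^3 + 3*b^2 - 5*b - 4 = (b + 4)*(b^3 + b^2 - b - 1) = (b - 1)*(b + 4)*(b^2 + 2*b + 1) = (b - 1)*(b + 1)*(b + 4)*(b + 1)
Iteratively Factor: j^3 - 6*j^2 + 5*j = (j - 5)*(j^2 - j) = (j - 5)*(j - 1)*(j)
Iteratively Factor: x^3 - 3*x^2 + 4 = (x - 2)*(x^2 - x - 2) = (x - 2)^2*(x + 1)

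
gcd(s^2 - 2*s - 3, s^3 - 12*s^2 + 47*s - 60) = s - 3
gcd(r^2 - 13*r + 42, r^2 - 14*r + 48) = r - 6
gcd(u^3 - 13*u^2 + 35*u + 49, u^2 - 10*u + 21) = u - 7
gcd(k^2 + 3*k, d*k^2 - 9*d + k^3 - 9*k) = k + 3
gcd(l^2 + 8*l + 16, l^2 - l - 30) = 1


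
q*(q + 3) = q^2 + 3*q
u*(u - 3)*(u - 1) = u^3 - 4*u^2 + 3*u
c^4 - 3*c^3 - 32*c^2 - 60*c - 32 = (c - 8)*(c + 1)*(c + 2)^2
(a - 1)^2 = a^2 - 2*a + 1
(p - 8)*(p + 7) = p^2 - p - 56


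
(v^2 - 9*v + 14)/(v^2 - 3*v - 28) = (v - 2)/(v + 4)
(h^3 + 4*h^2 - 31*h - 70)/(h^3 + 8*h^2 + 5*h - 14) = (h - 5)/(h - 1)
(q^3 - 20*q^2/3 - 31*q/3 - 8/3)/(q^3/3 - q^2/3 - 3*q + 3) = (3*q^3 - 20*q^2 - 31*q - 8)/(q^3 - q^2 - 9*q + 9)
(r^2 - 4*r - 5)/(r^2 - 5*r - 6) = (r - 5)/(r - 6)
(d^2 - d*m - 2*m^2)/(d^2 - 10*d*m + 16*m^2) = (d + m)/(d - 8*m)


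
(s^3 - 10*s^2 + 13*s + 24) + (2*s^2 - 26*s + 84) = s^3 - 8*s^2 - 13*s + 108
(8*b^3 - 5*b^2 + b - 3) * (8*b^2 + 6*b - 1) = 64*b^5 + 8*b^4 - 30*b^3 - 13*b^2 - 19*b + 3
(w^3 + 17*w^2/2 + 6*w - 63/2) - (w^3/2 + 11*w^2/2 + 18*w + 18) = w^3/2 + 3*w^2 - 12*w - 99/2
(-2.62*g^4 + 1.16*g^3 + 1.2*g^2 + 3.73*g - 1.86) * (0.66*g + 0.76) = -1.7292*g^5 - 1.2256*g^4 + 1.6736*g^3 + 3.3738*g^2 + 1.6072*g - 1.4136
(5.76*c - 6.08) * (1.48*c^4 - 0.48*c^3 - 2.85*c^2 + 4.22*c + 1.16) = 8.5248*c^5 - 11.7632*c^4 - 13.4976*c^3 + 41.6352*c^2 - 18.976*c - 7.0528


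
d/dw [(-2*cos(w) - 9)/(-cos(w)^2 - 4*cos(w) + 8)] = 2*(cos(w)^2 + 9*cos(w) + 26)*sin(w)/(cos(w)^2 + 4*cos(w) - 8)^2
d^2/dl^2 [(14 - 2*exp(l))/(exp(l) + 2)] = 18*(exp(l) - 2)*exp(l)/(exp(3*l) + 6*exp(2*l) + 12*exp(l) + 8)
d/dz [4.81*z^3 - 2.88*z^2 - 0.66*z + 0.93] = 14.43*z^2 - 5.76*z - 0.66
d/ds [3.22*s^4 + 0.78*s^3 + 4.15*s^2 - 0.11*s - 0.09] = 12.88*s^3 + 2.34*s^2 + 8.3*s - 0.11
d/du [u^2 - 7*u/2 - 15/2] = 2*u - 7/2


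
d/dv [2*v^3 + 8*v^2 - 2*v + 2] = 6*v^2 + 16*v - 2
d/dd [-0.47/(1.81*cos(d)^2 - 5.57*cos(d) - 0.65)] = (2.6179 - 1.7014*cos(d))*sin(d)/(-1.81*cos(d)^2 + 5.57*cos(d) + 0.65)^2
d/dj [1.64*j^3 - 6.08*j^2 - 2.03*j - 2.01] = 4.92*j^2 - 12.16*j - 2.03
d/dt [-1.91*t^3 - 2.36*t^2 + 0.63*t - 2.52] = -5.73*t^2 - 4.72*t + 0.63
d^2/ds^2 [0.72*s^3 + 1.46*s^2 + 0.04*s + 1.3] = 4.32*s + 2.92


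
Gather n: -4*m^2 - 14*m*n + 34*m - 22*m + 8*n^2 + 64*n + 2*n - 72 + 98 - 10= -4*m^2 + 12*m + 8*n^2 + n*(66 - 14*m) + 16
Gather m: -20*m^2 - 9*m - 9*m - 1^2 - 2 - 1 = -20*m^2 - 18*m - 4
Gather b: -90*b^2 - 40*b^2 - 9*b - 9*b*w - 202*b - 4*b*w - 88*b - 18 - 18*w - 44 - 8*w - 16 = -130*b^2 + b*(-13*w - 299) - 26*w - 78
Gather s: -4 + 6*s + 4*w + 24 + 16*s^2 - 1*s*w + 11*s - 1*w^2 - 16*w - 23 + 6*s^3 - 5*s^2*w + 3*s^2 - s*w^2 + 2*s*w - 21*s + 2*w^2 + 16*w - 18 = 6*s^3 + s^2*(19 - 5*w) + s*(-w^2 + w - 4) + w^2 + 4*w - 21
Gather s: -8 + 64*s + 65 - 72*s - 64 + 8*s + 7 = 0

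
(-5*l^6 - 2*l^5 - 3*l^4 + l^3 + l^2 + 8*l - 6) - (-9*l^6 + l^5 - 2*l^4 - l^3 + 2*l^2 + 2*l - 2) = 4*l^6 - 3*l^5 - l^4 + 2*l^3 - l^2 + 6*l - 4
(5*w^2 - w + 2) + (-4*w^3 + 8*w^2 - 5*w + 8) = -4*w^3 + 13*w^2 - 6*w + 10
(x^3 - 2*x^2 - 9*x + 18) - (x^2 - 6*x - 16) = x^3 - 3*x^2 - 3*x + 34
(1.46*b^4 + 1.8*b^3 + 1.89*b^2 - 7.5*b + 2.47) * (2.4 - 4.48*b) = -6.5408*b^5 - 4.56*b^4 - 4.1472*b^3 + 38.136*b^2 - 29.0656*b + 5.928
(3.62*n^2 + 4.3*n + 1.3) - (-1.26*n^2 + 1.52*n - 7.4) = 4.88*n^2 + 2.78*n + 8.7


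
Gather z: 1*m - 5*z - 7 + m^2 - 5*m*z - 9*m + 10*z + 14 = m^2 - 8*m + z*(5 - 5*m) + 7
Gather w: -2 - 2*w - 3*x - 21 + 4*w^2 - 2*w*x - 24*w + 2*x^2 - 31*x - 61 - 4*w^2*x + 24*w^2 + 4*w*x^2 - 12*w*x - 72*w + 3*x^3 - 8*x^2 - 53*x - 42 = w^2*(28 - 4*x) + w*(4*x^2 - 14*x - 98) + 3*x^3 - 6*x^2 - 87*x - 126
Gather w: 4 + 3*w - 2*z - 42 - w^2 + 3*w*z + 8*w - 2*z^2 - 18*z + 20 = -w^2 + w*(3*z + 11) - 2*z^2 - 20*z - 18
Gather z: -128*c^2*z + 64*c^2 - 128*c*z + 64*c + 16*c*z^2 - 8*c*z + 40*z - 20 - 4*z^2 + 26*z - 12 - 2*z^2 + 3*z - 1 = 64*c^2 + 64*c + z^2*(16*c - 6) + z*(-128*c^2 - 136*c + 69) - 33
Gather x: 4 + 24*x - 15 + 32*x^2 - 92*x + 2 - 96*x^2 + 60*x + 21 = -64*x^2 - 8*x + 12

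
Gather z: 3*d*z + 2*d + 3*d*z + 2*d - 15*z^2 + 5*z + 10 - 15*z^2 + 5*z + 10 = 4*d - 30*z^2 + z*(6*d + 10) + 20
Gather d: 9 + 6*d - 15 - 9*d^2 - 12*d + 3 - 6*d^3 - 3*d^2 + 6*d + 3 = -6*d^3 - 12*d^2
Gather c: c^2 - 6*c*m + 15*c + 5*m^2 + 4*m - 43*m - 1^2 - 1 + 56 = c^2 + c*(15 - 6*m) + 5*m^2 - 39*m + 54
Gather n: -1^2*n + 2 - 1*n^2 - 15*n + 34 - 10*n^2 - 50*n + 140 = -11*n^2 - 66*n + 176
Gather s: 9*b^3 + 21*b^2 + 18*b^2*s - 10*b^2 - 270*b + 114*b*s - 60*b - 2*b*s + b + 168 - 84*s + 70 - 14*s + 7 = 9*b^3 + 11*b^2 - 329*b + s*(18*b^2 + 112*b - 98) + 245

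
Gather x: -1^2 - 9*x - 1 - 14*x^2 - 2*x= -14*x^2 - 11*x - 2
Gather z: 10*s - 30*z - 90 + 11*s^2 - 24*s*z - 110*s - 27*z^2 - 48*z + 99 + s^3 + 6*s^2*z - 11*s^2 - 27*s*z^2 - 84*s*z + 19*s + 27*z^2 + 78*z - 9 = s^3 - 27*s*z^2 - 81*s + z*(6*s^2 - 108*s)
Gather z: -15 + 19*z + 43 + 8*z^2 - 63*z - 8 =8*z^2 - 44*z + 20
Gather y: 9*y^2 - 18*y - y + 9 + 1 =9*y^2 - 19*y + 10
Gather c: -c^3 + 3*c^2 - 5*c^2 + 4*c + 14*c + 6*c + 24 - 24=-c^3 - 2*c^2 + 24*c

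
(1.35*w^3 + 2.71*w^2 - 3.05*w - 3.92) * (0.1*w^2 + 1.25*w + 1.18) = 0.135*w^5 + 1.9585*w^4 + 4.6755*w^3 - 1.0067*w^2 - 8.499*w - 4.6256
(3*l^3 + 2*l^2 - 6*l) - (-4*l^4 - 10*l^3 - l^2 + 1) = 4*l^4 + 13*l^3 + 3*l^2 - 6*l - 1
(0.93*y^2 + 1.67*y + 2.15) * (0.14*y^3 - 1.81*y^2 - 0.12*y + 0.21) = 0.1302*y^5 - 1.4495*y^4 - 2.8333*y^3 - 3.8966*y^2 + 0.0926999999999999*y + 0.4515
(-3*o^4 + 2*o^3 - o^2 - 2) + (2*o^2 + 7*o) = -3*o^4 + 2*o^3 + o^2 + 7*o - 2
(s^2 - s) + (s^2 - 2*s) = 2*s^2 - 3*s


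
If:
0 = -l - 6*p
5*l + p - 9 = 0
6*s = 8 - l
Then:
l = 54/29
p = -9/29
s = 89/87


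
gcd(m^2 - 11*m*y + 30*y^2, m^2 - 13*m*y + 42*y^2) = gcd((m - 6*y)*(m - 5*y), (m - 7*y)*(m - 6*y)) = -m + 6*y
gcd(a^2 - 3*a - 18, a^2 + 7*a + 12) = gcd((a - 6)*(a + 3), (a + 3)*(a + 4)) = a + 3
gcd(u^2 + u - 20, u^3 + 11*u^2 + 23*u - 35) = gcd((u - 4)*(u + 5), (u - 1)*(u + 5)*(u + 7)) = u + 5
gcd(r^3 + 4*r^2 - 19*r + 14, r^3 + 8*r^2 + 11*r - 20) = r - 1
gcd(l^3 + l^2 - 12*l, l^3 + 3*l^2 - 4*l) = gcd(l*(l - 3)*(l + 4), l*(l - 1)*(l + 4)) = l^2 + 4*l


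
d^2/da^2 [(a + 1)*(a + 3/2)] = 2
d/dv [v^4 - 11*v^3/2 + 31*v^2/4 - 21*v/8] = 4*v^3 - 33*v^2/2 + 31*v/2 - 21/8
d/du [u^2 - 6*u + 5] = 2*u - 6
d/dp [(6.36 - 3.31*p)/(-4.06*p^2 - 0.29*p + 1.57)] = (-13.4386*p^2 + 51.6432*p - 3.3523)/(16.4836*p^4 + 2.3548*p^3 - 12.6643*p^2 - 0.9106*p + 2.4649)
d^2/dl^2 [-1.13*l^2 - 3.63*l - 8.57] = -2.26000000000000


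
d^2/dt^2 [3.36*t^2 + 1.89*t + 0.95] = 6.72000000000000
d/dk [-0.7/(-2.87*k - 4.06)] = -2.009/(2.87*k + 4.06)^2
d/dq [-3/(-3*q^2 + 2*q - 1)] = 6*(1 - 3*q)/(3*q^2 - 2*q + 1)^2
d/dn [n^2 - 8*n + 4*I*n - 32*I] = 2*n - 8 + 4*I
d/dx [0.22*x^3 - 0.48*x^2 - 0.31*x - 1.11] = 0.66*x^2 - 0.96*x - 0.31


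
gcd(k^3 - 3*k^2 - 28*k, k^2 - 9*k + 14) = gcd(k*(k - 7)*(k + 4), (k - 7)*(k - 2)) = k - 7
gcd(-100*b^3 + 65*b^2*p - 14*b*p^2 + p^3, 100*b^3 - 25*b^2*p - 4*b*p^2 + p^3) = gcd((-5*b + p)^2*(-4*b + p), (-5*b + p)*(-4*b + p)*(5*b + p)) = 20*b^2 - 9*b*p + p^2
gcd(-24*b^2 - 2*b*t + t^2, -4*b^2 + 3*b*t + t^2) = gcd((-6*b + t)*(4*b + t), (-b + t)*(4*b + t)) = 4*b + t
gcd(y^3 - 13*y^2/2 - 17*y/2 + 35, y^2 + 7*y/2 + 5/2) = y + 5/2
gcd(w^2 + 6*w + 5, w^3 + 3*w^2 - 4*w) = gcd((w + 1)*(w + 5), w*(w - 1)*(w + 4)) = 1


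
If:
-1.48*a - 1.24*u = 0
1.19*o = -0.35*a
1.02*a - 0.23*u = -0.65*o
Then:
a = 0.00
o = 0.00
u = 0.00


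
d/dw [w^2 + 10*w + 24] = 2*w + 10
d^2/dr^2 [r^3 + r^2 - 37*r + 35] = 6*r + 2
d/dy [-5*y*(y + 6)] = -10*y - 30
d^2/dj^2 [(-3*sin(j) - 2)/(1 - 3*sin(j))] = 9*(-3*sin(j)^2 - sin(j) + 6)/(3*sin(j) - 1)^3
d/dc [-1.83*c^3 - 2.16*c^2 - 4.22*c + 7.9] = -5.49*c^2 - 4.32*c - 4.22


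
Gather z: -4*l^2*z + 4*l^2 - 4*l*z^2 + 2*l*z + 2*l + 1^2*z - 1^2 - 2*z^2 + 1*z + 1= 4*l^2 + 2*l + z^2*(-4*l - 2) + z*(-4*l^2 + 2*l + 2)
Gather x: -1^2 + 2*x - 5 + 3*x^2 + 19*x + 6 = 3*x^2 + 21*x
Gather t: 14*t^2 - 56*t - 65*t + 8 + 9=14*t^2 - 121*t + 17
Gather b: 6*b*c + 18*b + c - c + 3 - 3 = b*(6*c + 18)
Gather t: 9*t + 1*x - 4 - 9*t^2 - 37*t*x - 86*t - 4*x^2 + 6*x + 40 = -9*t^2 + t*(-37*x - 77) - 4*x^2 + 7*x + 36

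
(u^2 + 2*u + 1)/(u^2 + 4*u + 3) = (u + 1)/(u + 3)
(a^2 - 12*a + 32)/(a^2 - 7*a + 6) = (a^2 - 12*a + 32)/(a^2 - 7*a + 6)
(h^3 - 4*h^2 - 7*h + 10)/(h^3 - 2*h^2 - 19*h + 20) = (h + 2)/(h + 4)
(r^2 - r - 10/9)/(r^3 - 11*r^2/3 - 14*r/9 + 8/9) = (3*r - 5)/(3*r^2 - 13*r + 4)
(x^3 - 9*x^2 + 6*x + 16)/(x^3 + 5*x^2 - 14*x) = (x^2 - 7*x - 8)/(x*(x + 7))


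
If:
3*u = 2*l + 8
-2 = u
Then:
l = -7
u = -2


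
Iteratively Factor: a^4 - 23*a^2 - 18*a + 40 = (a - 1)*(a^3 + a^2 - 22*a - 40) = (a - 5)*(a - 1)*(a^2 + 6*a + 8) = (a - 5)*(a - 1)*(a + 4)*(a + 2)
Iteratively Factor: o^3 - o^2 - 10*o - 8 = (o + 2)*(o^2 - 3*o - 4) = (o - 4)*(o + 2)*(o + 1)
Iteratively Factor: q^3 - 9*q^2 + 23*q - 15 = (q - 1)*(q^2 - 8*q + 15) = (q - 5)*(q - 1)*(q - 3)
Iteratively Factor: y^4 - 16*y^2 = (y)*(y^3 - 16*y) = y*(y - 4)*(y^2 + 4*y) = y^2*(y - 4)*(y + 4)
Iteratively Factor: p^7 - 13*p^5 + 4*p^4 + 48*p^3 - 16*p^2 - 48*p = (p - 2)*(p^6 + 2*p^5 - 9*p^4 - 14*p^3 + 20*p^2 + 24*p) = (p - 2)*(p + 3)*(p^5 - p^4 - 6*p^3 + 4*p^2 + 8*p) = (p - 2)*(p + 1)*(p + 3)*(p^4 - 2*p^3 - 4*p^2 + 8*p) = (p - 2)^2*(p + 1)*(p + 3)*(p^3 - 4*p) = (p - 2)^3*(p + 1)*(p + 3)*(p^2 + 2*p) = (p - 2)^3*(p + 1)*(p + 2)*(p + 3)*(p)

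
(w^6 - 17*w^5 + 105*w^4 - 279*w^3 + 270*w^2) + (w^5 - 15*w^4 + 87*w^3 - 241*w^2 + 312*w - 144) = w^6 - 16*w^5 + 90*w^4 - 192*w^3 + 29*w^2 + 312*w - 144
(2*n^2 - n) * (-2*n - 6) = -4*n^3 - 10*n^2 + 6*n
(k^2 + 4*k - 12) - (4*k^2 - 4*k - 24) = -3*k^2 + 8*k + 12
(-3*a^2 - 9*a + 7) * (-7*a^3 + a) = 21*a^5 + 63*a^4 - 52*a^3 - 9*a^2 + 7*a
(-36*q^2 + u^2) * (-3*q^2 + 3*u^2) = 108*q^4 - 111*q^2*u^2 + 3*u^4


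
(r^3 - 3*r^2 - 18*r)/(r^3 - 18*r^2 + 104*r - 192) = r*(r + 3)/(r^2 - 12*r + 32)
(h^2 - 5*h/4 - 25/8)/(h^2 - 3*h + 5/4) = (4*h + 5)/(2*(2*h - 1))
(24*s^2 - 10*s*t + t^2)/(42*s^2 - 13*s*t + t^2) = (4*s - t)/(7*s - t)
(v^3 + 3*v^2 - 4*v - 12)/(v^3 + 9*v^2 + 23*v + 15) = (v^2 - 4)/(v^2 + 6*v + 5)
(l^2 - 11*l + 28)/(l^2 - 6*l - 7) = (l - 4)/(l + 1)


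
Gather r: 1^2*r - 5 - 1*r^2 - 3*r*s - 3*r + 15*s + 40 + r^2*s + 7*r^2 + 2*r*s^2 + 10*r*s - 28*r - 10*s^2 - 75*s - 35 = r^2*(s + 6) + r*(2*s^2 + 7*s - 30) - 10*s^2 - 60*s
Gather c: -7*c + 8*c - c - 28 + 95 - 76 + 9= 0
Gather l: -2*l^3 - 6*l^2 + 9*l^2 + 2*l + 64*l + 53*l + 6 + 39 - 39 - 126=-2*l^3 + 3*l^2 + 119*l - 120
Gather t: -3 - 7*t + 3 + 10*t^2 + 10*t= 10*t^2 + 3*t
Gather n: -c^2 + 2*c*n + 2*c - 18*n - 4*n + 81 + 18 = -c^2 + 2*c + n*(2*c - 22) + 99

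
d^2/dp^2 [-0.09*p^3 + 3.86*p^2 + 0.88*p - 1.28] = 7.72 - 0.54*p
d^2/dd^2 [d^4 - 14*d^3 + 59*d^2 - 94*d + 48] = 12*d^2 - 84*d + 118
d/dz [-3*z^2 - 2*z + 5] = -6*z - 2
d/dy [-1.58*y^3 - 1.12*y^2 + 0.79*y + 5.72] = -4.74*y^2 - 2.24*y + 0.79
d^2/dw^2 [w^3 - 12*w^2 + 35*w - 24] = 6*w - 24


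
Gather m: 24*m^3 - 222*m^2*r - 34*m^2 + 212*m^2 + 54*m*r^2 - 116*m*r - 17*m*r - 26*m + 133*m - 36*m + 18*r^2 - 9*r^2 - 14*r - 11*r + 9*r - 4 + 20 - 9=24*m^3 + m^2*(178 - 222*r) + m*(54*r^2 - 133*r + 71) + 9*r^2 - 16*r + 7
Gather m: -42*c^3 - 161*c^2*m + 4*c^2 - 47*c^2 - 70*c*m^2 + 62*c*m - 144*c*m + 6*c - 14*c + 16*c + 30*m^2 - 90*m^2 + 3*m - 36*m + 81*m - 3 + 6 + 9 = -42*c^3 - 43*c^2 + 8*c + m^2*(-70*c - 60) + m*(-161*c^2 - 82*c + 48) + 12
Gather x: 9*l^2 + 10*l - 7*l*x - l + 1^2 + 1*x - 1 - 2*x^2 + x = 9*l^2 + 9*l - 2*x^2 + x*(2 - 7*l)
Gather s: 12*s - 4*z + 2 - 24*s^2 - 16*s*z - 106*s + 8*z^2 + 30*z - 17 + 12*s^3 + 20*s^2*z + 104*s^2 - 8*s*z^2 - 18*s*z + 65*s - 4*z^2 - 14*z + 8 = 12*s^3 + s^2*(20*z + 80) + s*(-8*z^2 - 34*z - 29) + 4*z^2 + 12*z - 7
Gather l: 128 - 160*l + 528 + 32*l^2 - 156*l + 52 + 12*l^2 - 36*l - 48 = 44*l^2 - 352*l + 660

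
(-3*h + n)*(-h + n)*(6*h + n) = 18*h^3 - 21*h^2*n + 2*h*n^2 + n^3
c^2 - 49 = (c - 7)*(c + 7)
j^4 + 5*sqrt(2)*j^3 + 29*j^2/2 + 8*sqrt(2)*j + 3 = (j + sqrt(2)/2)^2*(j + sqrt(2))*(j + 3*sqrt(2))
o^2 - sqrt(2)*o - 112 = (o - 8*sqrt(2))*(o + 7*sqrt(2))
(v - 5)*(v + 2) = v^2 - 3*v - 10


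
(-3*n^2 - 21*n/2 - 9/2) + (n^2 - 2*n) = -2*n^2 - 25*n/2 - 9/2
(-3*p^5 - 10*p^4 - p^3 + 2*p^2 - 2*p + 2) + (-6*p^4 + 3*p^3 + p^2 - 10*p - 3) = -3*p^5 - 16*p^4 + 2*p^3 + 3*p^2 - 12*p - 1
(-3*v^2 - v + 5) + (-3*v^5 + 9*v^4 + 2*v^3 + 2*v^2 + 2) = -3*v^5 + 9*v^4 + 2*v^3 - v^2 - v + 7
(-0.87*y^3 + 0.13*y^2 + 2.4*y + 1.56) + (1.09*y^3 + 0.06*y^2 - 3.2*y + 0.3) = 0.22*y^3 + 0.19*y^2 - 0.8*y + 1.86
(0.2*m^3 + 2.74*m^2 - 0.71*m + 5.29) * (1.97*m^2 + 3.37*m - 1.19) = 0.394*m^5 + 6.0718*m^4 + 7.5971*m^3 + 4.768*m^2 + 18.6722*m - 6.2951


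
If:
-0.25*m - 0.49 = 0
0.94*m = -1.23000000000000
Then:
No Solution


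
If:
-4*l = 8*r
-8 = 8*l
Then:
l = -1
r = 1/2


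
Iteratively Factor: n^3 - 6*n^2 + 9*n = (n - 3)*(n^2 - 3*n) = n*(n - 3)*(n - 3)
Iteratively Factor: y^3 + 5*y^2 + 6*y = (y + 2)*(y^2 + 3*y) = (y + 2)*(y + 3)*(y)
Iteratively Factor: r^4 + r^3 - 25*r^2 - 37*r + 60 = (r + 4)*(r^3 - 3*r^2 - 13*r + 15) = (r - 5)*(r + 4)*(r^2 + 2*r - 3) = (r - 5)*(r - 1)*(r + 4)*(r + 3)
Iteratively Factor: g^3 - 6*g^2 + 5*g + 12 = (g - 4)*(g^2 - 2*g - 3) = (g - 4)*(g + 1)*(g - 3)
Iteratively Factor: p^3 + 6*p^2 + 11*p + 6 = (p + 1)*(p^2 + 5*p + 6) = (p + 1)*(p + 2)*(p + 3)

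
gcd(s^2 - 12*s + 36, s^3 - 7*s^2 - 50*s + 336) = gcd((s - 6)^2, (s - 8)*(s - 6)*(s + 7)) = s - 6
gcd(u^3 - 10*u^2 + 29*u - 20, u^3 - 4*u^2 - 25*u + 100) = u^2 - 9*u + 20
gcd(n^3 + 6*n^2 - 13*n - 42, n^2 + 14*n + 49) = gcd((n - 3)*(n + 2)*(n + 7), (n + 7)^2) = n + 7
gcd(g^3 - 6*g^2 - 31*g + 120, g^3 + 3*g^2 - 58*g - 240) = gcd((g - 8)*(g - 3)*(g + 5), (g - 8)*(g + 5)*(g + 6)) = g^2 - 3*g - 40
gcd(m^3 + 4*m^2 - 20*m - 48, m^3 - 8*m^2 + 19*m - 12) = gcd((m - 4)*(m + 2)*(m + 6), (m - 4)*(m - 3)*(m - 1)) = m - 4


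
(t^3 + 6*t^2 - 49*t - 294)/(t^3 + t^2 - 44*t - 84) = (t + 7)/(t + 2)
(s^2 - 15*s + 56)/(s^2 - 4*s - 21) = (s - 8)/(s + 3)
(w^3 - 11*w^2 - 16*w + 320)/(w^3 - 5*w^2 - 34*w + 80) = (w - 8)/(w - 2)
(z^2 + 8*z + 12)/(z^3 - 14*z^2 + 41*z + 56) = (z^2 + 8*z + 12)/(z^3 - 14*z^2 + 41*z + 56)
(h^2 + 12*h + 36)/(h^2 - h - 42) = (h + 6)/(h - 7)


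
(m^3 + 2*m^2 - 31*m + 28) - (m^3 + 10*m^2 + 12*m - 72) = -8*m^2 - 43*m + 100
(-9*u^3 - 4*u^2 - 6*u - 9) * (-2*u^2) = 18*u^5 + 8*u^4 + 12*u^3 + 18*u^2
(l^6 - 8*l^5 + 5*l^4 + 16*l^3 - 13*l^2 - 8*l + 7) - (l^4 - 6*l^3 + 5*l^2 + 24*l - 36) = l^6 - 8*l^5 + 4*l^4 + 22*l^3 - 18*l^2 - 32*l + 43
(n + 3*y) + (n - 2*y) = 2*n + y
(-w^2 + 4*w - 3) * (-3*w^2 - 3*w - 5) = 3*w^4 - 9*w^3 + 2*w^2 - 11*w + 15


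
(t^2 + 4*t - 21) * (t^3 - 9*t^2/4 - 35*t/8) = t^5 + 7*t^4/4 - 275*t^3/8 + 119*t^2/4 + 735*t/8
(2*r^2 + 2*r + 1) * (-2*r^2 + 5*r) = -4*r^4 + 6*r^3 + 8*r^2 + 5*r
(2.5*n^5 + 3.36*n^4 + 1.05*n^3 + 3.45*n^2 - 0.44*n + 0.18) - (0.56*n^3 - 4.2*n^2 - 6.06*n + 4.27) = 2.5*n^5 + 3.36*n^4 + 0.49*n^3 + 7.65*n^2 + 5.62*n - 4.09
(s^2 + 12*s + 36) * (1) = s^2 + 12*s + 36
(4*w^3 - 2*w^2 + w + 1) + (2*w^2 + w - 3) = 4*w^3 + 2*w - 2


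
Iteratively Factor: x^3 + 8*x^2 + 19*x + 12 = (x + 4)*(x^2 + 4*x + 3) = (x + 1)*(x + 4)*(x + 3)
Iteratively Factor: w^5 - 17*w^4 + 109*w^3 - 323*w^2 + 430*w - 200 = (w - 2)*(w^4 - 15*w^3 + 79*w^2 - 165*w + 100) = (w - 5)*(w - 2)*(w^3 - 10*w^2 + 29*w - 20) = (w - 5)^2*(w - 2)*(w^2 - 5*w + 4) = (w - 5)^2*(w - 2)*(w - 1)*(w - 4)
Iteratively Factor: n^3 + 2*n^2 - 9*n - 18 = (n + 2)*(n^2 - 9) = (n + 2)*(n + 3)*(n - 3)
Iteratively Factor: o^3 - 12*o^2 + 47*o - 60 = (o - 4)*(o^2 - 8*o + 15) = (o - 5)*(o - 4)*(o - 3)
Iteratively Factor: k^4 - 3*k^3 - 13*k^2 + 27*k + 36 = (k - 4)*(k^3 + k^2 - 9*k - 9) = (k - 4)*(k + 1)*(k^2 - 9) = (k - 4)*(k - 3)*(k + 1)*(k + 3)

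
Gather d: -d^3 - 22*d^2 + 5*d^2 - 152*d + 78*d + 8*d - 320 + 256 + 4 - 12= -d^3 - 17*d^2 - 66*d - 72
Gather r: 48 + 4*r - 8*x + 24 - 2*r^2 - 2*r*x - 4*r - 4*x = -2*r^2 - 2*r*x - 12*x + 72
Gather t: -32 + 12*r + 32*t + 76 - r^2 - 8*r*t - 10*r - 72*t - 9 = -r^2 + 2*r + t*(-8*r - 40) + 35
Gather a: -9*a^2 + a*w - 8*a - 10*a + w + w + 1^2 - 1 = -9*a^2 + a*(w - 18) + 2*w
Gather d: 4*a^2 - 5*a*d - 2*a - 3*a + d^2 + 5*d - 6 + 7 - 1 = 4*a^2 - 5*a + d^2 + d*(5 - 5*a)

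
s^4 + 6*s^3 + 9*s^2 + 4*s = s*(s + 1)^2*(s + 4)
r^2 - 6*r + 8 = (r - 4)*(r - 2)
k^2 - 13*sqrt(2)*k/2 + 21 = (k - 7*sqrt(2)/2)*(k - 3*sqrt(2))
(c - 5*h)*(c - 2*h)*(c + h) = c^3 - 6*c^2*h + 3*c*h^2 + 10*h^3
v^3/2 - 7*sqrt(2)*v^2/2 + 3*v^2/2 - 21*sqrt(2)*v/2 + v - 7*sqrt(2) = (v/2 + 1)*(v + 1)*(v - 7*sqrt(2))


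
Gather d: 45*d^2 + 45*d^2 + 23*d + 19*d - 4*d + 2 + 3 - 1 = 90*d^2 + 38*d + 4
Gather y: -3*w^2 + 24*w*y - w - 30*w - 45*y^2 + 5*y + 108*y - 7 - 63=-3*w^2 - 31*w - 45*y^2 + y*(24*w + 113) - 70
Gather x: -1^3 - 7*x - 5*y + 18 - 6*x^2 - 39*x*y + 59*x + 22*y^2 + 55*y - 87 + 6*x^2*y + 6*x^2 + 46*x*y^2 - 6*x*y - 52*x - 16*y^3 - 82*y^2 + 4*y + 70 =6*x^2*y + x*(46*y^2 - 45*y) - 16*y^3 - 60*y^2 + 54*y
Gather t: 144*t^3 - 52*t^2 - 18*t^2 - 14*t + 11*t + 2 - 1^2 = 144*t^3 - 70*t^2 - 3*t + 1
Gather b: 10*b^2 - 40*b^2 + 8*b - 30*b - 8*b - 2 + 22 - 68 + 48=-30*b^2 - 30*b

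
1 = 1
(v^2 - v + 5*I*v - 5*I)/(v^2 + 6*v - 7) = (v + 5*I)/(v + 7)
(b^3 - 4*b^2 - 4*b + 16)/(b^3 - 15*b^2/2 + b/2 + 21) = 2*(b^2 - 2*b - 8)/(2*b^2 - 11*b - 21)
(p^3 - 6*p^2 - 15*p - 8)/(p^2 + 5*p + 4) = (p^2 - 7*p - 8)/(p + 4)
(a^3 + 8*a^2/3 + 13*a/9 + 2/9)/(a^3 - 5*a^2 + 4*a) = (9*a^3 + 24*a^2 + 13*a + 2)/(9*a*(a^2 - 5*a + 4))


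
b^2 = b^2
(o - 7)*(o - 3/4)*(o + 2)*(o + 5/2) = o^4 - 13*o^3/4 - 197*o^2/8 - 121*o/8 + 105/4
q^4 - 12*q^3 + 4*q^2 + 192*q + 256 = (q - 8)^2*(q + 2)^2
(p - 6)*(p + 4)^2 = p^3 + 2*p^2 - 32*p - 96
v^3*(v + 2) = v^4 + 2*v^3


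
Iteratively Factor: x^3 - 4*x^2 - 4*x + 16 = (x - 4)*(x^2 - 4) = (x - 4)*(x - 2)*(x + 2)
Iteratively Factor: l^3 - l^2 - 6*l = (l)*(l^2 - l - 6) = l*(l - 3)*(l + 2)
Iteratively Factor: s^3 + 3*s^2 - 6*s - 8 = (s - 2)*(s^2 + 5*s + 4) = (s - 2)*(s + 1)*(s + 4)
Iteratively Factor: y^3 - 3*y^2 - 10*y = (y)*(y^2 - 3*y - 10) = y*(y - 5)*(y + 2)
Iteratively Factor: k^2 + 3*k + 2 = (k + 1)*(k + 2)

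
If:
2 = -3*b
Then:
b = -2/3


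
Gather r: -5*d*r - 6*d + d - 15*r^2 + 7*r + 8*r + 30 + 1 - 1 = -5*d - 15*r^2 + r*(15 - 5*d) + 30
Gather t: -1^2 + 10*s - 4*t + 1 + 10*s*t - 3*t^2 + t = 10*s - 3*t^2 + t*(10*s - 3)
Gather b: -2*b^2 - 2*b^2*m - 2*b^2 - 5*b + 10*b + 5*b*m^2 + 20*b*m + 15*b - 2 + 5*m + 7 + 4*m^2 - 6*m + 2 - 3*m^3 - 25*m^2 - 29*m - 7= b^2*(-2*m - 4) + b*(5*m^2 + 20*m + 20) - 3*m^3 - 21*m^2 - 30*m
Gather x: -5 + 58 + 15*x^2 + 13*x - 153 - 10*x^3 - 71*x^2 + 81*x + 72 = -10*x^3 - 56*x^2 + 94*x - 28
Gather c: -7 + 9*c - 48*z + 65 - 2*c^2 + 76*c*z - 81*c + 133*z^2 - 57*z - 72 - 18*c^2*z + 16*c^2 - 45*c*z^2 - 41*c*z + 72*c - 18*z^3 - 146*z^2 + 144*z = c^2*(14 - 18*z) + c*(-45*z^2 + 35*z) - 18*z^3 - 13*z^2 + 39*z - 14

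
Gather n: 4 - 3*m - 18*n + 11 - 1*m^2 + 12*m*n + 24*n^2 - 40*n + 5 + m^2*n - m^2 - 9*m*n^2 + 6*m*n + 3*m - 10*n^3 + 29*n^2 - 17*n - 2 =-2*m^2 - 10*n^3 + n^2*(53 - 9*m) + n*(m^2 + 18*m - 75) + 18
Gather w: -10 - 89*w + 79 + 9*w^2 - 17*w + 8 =9*w^2 - 106*w + 77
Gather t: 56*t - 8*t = 48*t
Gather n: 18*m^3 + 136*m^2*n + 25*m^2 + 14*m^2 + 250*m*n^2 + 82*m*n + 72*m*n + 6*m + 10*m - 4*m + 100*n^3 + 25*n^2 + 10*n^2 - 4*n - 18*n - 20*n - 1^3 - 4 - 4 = 18*m^3 + 39*m^2 + 12*m + 100*n^3 + n^2*(250*m + 35) + n*(136*m^2 + 154*m - 42) - 9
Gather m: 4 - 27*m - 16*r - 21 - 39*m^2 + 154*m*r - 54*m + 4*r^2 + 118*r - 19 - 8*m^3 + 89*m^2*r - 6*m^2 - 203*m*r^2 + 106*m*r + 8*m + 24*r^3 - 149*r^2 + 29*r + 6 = -8*m^3 + m^2*(89*r - 45) + m*(-203*r^2 + 260*r - 73) + 24*r^3 - 145*r^2 + 131*r - 30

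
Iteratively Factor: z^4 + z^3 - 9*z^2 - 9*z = (z + 3)*(z^3 - 2*z^2 - 3*z) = (z + 1)*(z + 3)*(z^2 - 3*z) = (z - 3)*(z + 1)*(z + 3)*(z)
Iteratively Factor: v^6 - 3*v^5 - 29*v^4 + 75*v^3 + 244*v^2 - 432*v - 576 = (v - 3)*(v^5 - 29*v^3 - 12*v^2 + 208*v + 192) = (v - 3)*(v + 1)*(v^4 - v^3 - 28*v^2 + 16*v + 192) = (v - 4)*(v - 3)*(v + 1)*(v^3 + 3*v^2 - 16*v - 48) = (v - 4)*(v - 3)*(v + 1)*(v + 3)*(v^2 - 16) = (v - 4)*(v - 3)*(v + 1)*(v + 3)*(v + 4)*(v - 4)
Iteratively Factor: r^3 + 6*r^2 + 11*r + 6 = (r + 1)*(r^2 + 5*r + 6) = (r + 1)*(r + 2)*(r + 3)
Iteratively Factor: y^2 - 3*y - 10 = (y + 2)*(y - 5)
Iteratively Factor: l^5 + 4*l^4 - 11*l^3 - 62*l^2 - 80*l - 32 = (l + 2)*(l^4 + 2*l^3 - 15*l^2 - 32*l - 16) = (l + 1)*(l + 2)*(l^3 + l^2 - 16*l - 16) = (l + 1)^2*(l + 2)*(l^2 - 16) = (l - 4)*(l + 1)^2*(l + 2)*(l + 4)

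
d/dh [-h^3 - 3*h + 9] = -3*h^2 - 3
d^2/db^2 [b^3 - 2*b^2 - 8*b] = 6*b - 4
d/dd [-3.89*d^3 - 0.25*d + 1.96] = -11.67*d^2 - 0.25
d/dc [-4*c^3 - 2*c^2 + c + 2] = -12*c^2 - 4*c + 1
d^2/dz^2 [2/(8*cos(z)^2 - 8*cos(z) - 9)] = 16*(32*sin(z)^4 - 60*sin(z)^2 + 21*cos(z) - 6*cos(3*z) - 6)/(8*sin(z)^2 + 8*cos(z) + 1)^3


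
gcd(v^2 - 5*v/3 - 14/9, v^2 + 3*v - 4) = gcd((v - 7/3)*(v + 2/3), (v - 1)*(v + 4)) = 1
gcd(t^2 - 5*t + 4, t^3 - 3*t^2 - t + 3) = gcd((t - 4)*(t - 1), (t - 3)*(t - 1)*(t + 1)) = t - 1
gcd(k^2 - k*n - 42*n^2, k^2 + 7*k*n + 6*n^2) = k + 6*n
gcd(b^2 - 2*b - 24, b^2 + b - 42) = b - 6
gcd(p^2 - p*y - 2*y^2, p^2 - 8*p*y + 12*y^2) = -p + 2*y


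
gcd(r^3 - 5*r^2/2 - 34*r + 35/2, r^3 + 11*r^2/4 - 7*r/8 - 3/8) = r - 1/2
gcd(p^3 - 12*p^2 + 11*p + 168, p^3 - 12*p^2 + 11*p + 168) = p^3 - 12*p^2 + 11*p + 168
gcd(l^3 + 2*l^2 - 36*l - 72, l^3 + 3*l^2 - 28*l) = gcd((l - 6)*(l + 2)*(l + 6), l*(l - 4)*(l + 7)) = 1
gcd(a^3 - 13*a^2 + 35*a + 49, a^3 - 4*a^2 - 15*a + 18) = 1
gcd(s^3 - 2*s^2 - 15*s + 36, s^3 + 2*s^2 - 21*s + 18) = s - 3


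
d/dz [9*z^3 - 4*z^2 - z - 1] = 27*z^2 - 8*z - 1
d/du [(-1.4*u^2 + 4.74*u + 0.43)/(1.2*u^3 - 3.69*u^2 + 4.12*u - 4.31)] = (1.68*u^4 - 11.376*u^3 + 10.1746*u^2 + 15.2414*u - 22.201)/(1.44*u^6 - 8.856*u^5 + 23.5041*u^4 - 40.7496*u^3 + 48.7822*u^2 - 35.5144*u + 18.5761)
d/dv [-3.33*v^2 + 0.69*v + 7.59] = 0.69 - 6.66*v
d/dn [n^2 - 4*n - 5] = 2*n - 4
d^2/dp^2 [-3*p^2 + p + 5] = -6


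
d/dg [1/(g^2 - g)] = (1 - 2*g)/(g^2*(g - 1)^2)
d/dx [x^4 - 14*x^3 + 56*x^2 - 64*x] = 4*x^3 - 42*x^2 + 112*x - 64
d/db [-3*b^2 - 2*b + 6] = -6*b - 2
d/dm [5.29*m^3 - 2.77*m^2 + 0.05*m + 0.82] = 15.87*m^2 - 5.54*m + 0.05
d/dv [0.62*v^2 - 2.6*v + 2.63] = 1.24*v - 2.6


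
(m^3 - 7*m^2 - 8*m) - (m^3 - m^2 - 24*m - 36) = -6*m^2 + 16*m + 36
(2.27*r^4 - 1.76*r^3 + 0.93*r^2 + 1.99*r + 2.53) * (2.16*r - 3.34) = 4.9032*r^5 - 11.3834*r^4 + 7.8872*r^3 + 1.1922*r^2 - 1.1818*r - 8.4502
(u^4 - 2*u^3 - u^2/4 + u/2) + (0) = u^4 - 2*u^3 - u^2/4 + u/2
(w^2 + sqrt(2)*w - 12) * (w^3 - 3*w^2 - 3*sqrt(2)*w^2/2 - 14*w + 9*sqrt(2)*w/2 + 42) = w^5 - 3*w^4 - sqrt(2)*w^4/2 - 29*w^3 + 3*sqrt(2)*w^3/2 + 4*sqrt(2)*w^2 + 87*w^2 - 12*sqrt(2)*w + 168*w - 504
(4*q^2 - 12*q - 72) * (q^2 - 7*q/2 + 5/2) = 4*q^4 - 26*q^3 - 20*q^2 + 222*q - 180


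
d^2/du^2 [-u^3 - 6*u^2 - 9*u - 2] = -6*u - 12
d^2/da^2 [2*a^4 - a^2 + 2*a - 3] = 24*a^2 - 2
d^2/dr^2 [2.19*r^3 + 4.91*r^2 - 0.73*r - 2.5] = 13.14*r + 9.82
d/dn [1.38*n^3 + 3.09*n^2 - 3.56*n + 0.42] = 4.14*n^2 + 6.18*n - 3.56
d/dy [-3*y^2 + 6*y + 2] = 6 - 6*y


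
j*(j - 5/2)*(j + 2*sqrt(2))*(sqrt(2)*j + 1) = sqrt(2)*j^4 - 5*sqrt(2)*j^3/2 + 5*j^3 - 25*j^2/2 + 2*sqrt(2)*j^2 - 5*sqrt(2)*j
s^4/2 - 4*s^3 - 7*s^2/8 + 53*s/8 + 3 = (s/2 + 1/2)*(s - 8)*(s - 3/2)*(s + 1/2)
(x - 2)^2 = x^2 - 4*x + 4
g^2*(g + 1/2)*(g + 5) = g^4 + 11*g^3/2 + 5*g^2/2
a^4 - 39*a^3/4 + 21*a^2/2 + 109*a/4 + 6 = (a - 8)*(a - 3)*(a + 1/4)*(a + 1)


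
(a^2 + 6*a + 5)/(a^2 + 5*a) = (a + 1)/a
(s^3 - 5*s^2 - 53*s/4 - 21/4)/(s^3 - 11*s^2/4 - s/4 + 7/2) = (4*s^3 - 20*s^2 - 53*s - 21)/(4*s^3 - 11*s^2 - s + 14)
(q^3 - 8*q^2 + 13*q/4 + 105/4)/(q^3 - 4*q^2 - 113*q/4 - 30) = (2*q^2 - 19*q + 35)/(2*q^2 - 11*q - 40)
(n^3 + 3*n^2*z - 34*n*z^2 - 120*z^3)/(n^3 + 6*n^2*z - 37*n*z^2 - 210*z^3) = (n + 4*z)/(n + 7*z)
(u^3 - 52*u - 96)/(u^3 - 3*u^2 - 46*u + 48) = (u + 2)/(u - 1)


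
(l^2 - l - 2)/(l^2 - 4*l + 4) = (l + 1)/(l - 2)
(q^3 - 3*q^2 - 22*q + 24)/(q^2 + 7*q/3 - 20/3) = 3*(q^2 - 7*q + 6)/(3*q - 5)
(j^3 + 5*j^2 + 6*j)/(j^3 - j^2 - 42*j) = (j^2 + 5*j + 6)/(j^2 - j - 42)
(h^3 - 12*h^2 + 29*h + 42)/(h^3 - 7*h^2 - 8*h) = (h^2 - 13*h + 42)/(h*(h - 8))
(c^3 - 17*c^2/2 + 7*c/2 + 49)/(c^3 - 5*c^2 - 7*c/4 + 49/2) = 2*(c - 7)/(2*c - 7)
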